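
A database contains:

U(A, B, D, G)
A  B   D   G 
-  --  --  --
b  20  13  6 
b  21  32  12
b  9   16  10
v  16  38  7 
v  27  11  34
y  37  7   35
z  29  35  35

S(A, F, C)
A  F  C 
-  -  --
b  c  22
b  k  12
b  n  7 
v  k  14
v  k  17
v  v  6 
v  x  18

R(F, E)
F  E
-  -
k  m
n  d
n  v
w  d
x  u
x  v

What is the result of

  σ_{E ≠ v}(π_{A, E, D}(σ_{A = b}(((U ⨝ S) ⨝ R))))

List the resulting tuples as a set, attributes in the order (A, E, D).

U ⋈ S (natural join on A): {(b, 20, 13, 6, c, 22), (b, 20, 13, 6, k, 12), (b, 20, 13, 6, n, 7), (b, 21, 32, 12, c, 22), (b, 21, 32, 12, k, 12), (b, 21, 32, 12, n, 7), (b, 9, 16, 10, c, 22), (b, 9, 16, 10, k, 12), (b, 9, 16, 10, n, 7), (v, 16, 38, 7, k, 14), (v, 16, 38, 7, k, 17), (v, 16, 38, 7, v, 6), (v, 16, 38, 7, x, 18), (v, 27, 11, 34, k, 14), (v, 27, 11, 34, k, 17), (v, 27, 11, 34, v, 6), (v, 27, 11, 34, x, 18)}
(U ⨝ S) ⋈ R (natural join on F): {(b, 20, 13, 6, k, 12, m), (b, 20, 13, 6, n, 7, d), (b, 20, 13, 6, n, 7, v), (b, 21, 32, 12, k, 12, m), (b, 21, 32, 12, n, 7, d), (b, 21, 32, 12, n, 7, v), (b, 9, 16, 10, k, 12, m), (b, 9, 16, 10, n, 7, d), (b, 9, 16, 10, n, 7, v), (v, 16, 38, 7, k, 14, m), (v, 16, 38, 7, k, 17, m), (v, 16, 38, 7, x, 18, u), (v, 16, 38, 7, x, 18, v), (v, 27, 11, 34, k, 14, m), (v, 27, 11, 34, k, 17, m), (v, 27, 11, 34, x, 18, u), (v, 27, 11, 34, x, 18, v)}
Filtering on A = b leaves {(b, 20, 13, 6, k, 12, m), (b, 20, 13, 6, n, 7, d), (b, 20, 13, 6, n, 7, v), (b, 21, 32, 12, k, 12, m), (b, 21, 32, 12, n, 7, d), (b, 21, 32, 12, n, 7, v), (b, 9, 16, 10, k, 12, m), (b, 9, 16, 10, n, 7, d), (b, 9, 16, 10, n, 7, v)}.
π_{A, E, D} gives {(b, d, 13), (b, d, 16), (b, d, 32), (b, m, 13), (b, m, 16), (b, m, 32), (b, v, 13), (b, v, 16), (b, v, 32)}.
Filtering on E ≠ v leaves {(b, d, 13), (b, d, 16), (b, d, 32), (b, m, 13), (b, m, 16), (b, m, 32)}.

{(b, d, 13), (b, d, 16), (b, d, 32), (b, m, 13), (b, m, 16), (b, m, 32)}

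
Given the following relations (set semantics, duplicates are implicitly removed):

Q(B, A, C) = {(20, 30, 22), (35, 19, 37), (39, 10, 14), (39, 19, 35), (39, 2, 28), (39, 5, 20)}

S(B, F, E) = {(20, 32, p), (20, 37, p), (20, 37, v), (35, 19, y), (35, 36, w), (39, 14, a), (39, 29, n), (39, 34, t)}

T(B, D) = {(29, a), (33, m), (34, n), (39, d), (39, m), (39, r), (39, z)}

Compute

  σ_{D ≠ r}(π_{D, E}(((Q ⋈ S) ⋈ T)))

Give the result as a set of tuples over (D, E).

{(d, a), (d, n), (d, t), (m, a), (m, n), (m, t), (z, a), (z, n), (z, t)}

Natural join on B: {(20, 30, 22, 32, p), (20, 30, 22, 37, p), (20, 30, 22, 37, v), (35, 19, 37, 19, y), (35, 19, 37, 36, w), (39, 10, 14, 14, a), (39, 10, 14, 29, n), (39, 10, 14, 34, t), (39, 19, 35, 14, a), (39, 19, 35, 29, n), (39, 19, 35, 34, t), (39, 2, 28, 14, a), (39, 2, 28, 29, n), (39, 2, 28, 34, t), (39, 5, 20, 14, a), (39, 5, 20, 29, n), (39, 5, 20, 34, t)}
Natural join on B: {(39, 10, 14, 14, a, d), (39, 10, 14, 14, a, m), (39, 10, 14, 14, a, r), (39, 10, 14, 14, a, z), (39, 10, 14, 29, n, d), (39, 10, 14, 29, n, m), (39, 10, 14, 29, n, r), (39, 10, 14, 29, n, z), (39, 10, 14, 34, t, d), (39, 10, 14, 34, t, m), (39, 10, 14, 34, t, r), (39, 10, 14, 34, t, z), (39, 19, 35, 14, a, d), (39, 19, 35, 14, a, m), (39, 19, 35, 14, a, r), (39, 19, 35, 14, a, z), (39, 19, 35, 29, n, d), (39, 19, 35, 29, n, m), (39, 19, 35, 29, n, r), (39, 19, 35, 29, n, z), (39, 19, 35, 34, t, d), (39, 19, 35, 34, t, m), (39, 19, 35, 34, t, r), (39, 19, 35, 34, t, z), (39, 2, 28, 14, a, d), (39, 2, 28, 14, a, m), (39, 2, 28, 14, a, r), (39, 2, 28, 14, a, z), (39, 2, 28, 29, n, d), (39, 2, 28, 29, n, m), (39, 2, 28, 29, n, r), (39, 2, 28, 29, n, z), (39, 2, 28, 34, t, d), (39, 2, 28, 34, t, m), (39, 2, 28, 34, t, r), (39, 2, 28, 34, t, z), (39, 5, 20, 14, a, d), (39, 5, 20, 14, a, m), (39, 5, 20, 14, a, r), (39, 5, 20, 14, a, z), (39, 5, 20, 29, n, d), (39, 5, 20, 29, n, m), (39, 5, 20, 29, n, r), (39, 5, 20, 29, n, z), (39, 5, 20, 34, t, d), (39, 5, 20, 34, t, m), (39, 5, 20, 34, t, r), (39, 5, 20, 34, t, z)}
π[D, E]: project onto (D, E) (36 duplicate(s) eliminated) → {(d, a), (d, n), (d, t), (m, a), (m, n), (m, t), (r, a), (r, n), (r, t), (z, a), (z, n), (z, t)}
σ[D ≠ r]: keep tuples satisfying D ≠ r → {(d, a), (d, n), (d, t), (m, a), (m, n), (m, t), (z, a), (z, n), (z, t)}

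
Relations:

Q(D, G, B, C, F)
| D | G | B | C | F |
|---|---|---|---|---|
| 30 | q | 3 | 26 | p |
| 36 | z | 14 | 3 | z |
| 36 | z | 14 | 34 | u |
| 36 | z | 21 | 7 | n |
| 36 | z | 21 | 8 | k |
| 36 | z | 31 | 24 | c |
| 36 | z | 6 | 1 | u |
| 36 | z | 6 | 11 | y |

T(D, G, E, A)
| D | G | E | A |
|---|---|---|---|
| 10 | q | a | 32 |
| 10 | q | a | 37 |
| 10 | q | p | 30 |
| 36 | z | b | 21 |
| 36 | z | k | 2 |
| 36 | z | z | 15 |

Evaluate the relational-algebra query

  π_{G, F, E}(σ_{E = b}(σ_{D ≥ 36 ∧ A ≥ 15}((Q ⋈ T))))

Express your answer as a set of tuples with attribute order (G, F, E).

Natural join on D, G: {(36, z, 14, 3, z, b, 21), (36, z, 14, 3, z, k, 2), (36, z, 14, 3, z, z, 15), (36, z, 14, 34, u, b, 21), (36, z, 14, 34, u, k, 2), (36, z, 14, 34, u, z, 15), (36, z, 21, 7, n, b, 21), (36, z, 21, 7, n, k, 2), (36, z, 21, 7, n, z, 15), (36, z, 21, 8, k, b, 21), (36, z, 21, 8, k, k, 2), (36, z, 21, 8, k, z, 15), (36, z, 31, 24, c, b, 21), (36, z, 31, 24, c, k, 2), (36, z, 31, 24, c, z, 15), (36, z, 6, 1, u, b, 21), (36, z, 6, 1, u, k, 2), (36, z, 6, 1, u, z, 15), (36, z, 6, 11, y, b, 21), (36, z, 6, 11, y, k, 2), (36, z, 6, 11, y, z, 15)}
Apply σ_{D ≥ 36 ∧ A ≥ 15}; surviving tuples: {(36, z, 14, 3, z, b, 21), (36, z, 14, 3, z, z, 15), (36, z, 14, 34, u, b, 21), (36, z, 14, 34, u, z, 15), (36, z, 21, 7, n, b, 21), (36, z, 21, 7, n, z, 15), (36, z, 21, 8, k, b, 21), (36, z, 21, 8, k, z, 15), (36, z, 31, 24, c, b, 21), (36, z, 31, 24, c, z, 15), (36, z, 6, 1, u, b, 21), (36, z, 6, 1, u, z, 15), (36, z, 6, 11, y, b, 21), (36, z, 6, 11, y, z, 15)}
Apply σ_{E = b}; surviving tuples: {(36, z, 14, 3, z, b, 21), (36, z, 14, 34, u, b, 21), (36, z, 21, 7, n, b, 21), (36, z, 21, 8, k, b, 21), (36, z, 31, 24, c, b, 21), (36, z, 6, 1, u, b, 21), (36, z, 6, 11, y, b, 21)}
Projecting to G, F, E (1 duplicate(s) eliminated): {(z, c, b), (z, k, b), (z, n, b), (z, u, b), (z, y, b), (z, z, b)}

{(z, c, b), (z, k, b), (z, n, b), (z, u, b), (z, y, b), (z, z, b)}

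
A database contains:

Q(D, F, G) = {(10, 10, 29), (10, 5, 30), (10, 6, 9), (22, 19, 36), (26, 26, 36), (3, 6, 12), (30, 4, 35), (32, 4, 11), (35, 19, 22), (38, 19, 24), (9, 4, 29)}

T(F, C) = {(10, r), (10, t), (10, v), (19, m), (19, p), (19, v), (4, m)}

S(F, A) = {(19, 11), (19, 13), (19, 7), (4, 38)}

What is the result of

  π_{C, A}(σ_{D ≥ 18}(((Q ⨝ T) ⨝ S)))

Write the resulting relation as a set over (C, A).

Natural join on F: {(10, 10, 29, r), (10, 10, 29, t), (10, 10, 29, v), (22, 19, 36, m), (22, 19, 36, p), (22, 19, 36, v), (30, 4, 35, m), (32, 4, 11, m), (35, 19, 22, m), (35, 19, 22, p), (35, 19, 22, v), (38, 19, 24, m), (38, 19, 24, p), (38, 19, 24, v), (9, 4, 29, m)}
Natural join on F: {(22, 19, 36, m, 11), (22, 19, 36, m, 13), (22, 19, 36, m, 7), (22, 19, 36, p, 11), (22, 19, 36, p, 13), (22, 19, 36, p, 7), (22, 19, 36, v, 11), (22, 19, 36, v, 13), (22, 19, 36, v, 7), (30, 4, 35, m, 38), (32, 4, 11, m, 38), (35, 19, 22, m, 11), (35, 19, 22, m, 13), (35, 19, 22, m, 7), (35, 19, 22, p, 11), (35, 19, 22, p, 13), (35, 19, 22, p, 7), (35, 19, 22, v, 11), (35, 19, 22, v, 13), (35, 19, 22, v, 7), (38, 19, 24, m, 11), (38, 19, 24, m, 13), (38, 19, 24, m, 7), (38, 19, 24, p, 11), (38, 19, 24, p, 13), (38, 19, 24, p, 7), (38, 19, 24, v, 11), (38, 19, 24, v, 13), (38, 19, 24, v, 7), (9, 4, 29, m, 38)}
Filtering on D ≥ 18 leaves {(22, 19, 36, m, 11), (22, 19, 36, m, 13), (22, 19, 36, m, 7), (22, 19, 36, p, 11), (22, 19, 36, p, 13), (22, 19, 36, p, 7), (22, 19, 36, v, 11), (22, 19, 36, v, 13), (22, 19, 36, v, 7), (30, 4, 35, m, 38), (32, 4, 11, m, 38), (35, 19, 22, m, 11), (35, 19, 22, m, 13), (35, 19, 22, m, 7), (35, 19, 22, p, 11), (35, 19, 22, p, 13), (35, 19, 22, p, 7), (35, 19, 22, v, 11), (35, 19, 22, v, 13), (35, 19, 22, v, 7), (38, 19, 24, m, 11), (38, 19, 24, m, 13), (38, 19, 24, m, 7), (38, 19, 24, p, 11), (38, 19, 24, p, 13), (38, 19, 24, p, 7), (38, 19, 24, v, 11), (38, 19, 24, v, 13), (38, 19, 24, v, 7)}.
π_{C, A} gives {(m, 11), (m, 13), (m, 38), (m, 7), (p, 11), (p, 13), (p, 7), (v, 11), (v, 13), (v, 7)} (19 duplicate(s) eliminated).

{(m, 11), (m, 13), (m, 38), (m, 7), (p, 11), (p, 13), (p, 7), (v, 11), (v, 13), (v, 7)}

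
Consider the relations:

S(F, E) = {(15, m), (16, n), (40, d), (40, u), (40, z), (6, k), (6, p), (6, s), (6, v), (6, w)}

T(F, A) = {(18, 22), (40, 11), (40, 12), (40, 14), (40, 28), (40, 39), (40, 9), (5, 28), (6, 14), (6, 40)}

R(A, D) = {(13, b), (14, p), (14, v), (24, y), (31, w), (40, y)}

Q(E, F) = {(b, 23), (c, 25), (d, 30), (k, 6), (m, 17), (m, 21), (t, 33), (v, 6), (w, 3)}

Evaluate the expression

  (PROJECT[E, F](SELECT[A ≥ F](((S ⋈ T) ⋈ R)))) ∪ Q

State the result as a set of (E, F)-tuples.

{(b, 23), (c, 25), (d, 30), (k, 6), (m, 17), (m, 21), (p, 6), (s, 6), (t, 33), (v, 6), (w, 3), (w, 6)}

Joining S and T on F yields {(40, d, 11), (40, d, 12), (40, d, 14), (40, d, 28), (40, d, 39), (40, d, 9), (40, u, 11), (40, u, 12), (40, u, 14), (40, u, 28), (40, u, 39), (40, u, 9), (40, z, 11), (40, z, 12), (40, z, 14), (40, z, 28), (40, z, 39), (40, z, 9), (6, k, 14), (6, k, 40), (6, p, 14), (6, p, 40), (6, s, 14), (6, s, 40), (6, v, 14), (6, v, 40), (6, w, 14), (6, w, 40)}.
Joining (S ⋈ T) and R on A yields {(40, d, 14, p), (40, d, 14, v), (40, u, 14, p), (40, u, 14, v), (40, z, 14, p), (40, z, 14, v), (6, k, 14, p), (6, k, 14, v), (6, k, 40, y), (6, p, 14, p), (6, p, 14, v), (6, p, 40, y), (6, s, 14, p), (6, s, 14, v), (6, s, 40, y), (6, v, 14, p), (6, v, 14, v), (6, v, 40, y), (6, w, 14, p), (6, w, 14, v), (6, w, 40, y)}.
Filtering on A ≥ F leaves {(6, k, 14, p), (6, k, 14, v), (6, k, 40, y), (6, p, 14, p), (6, p, 14, v), (6, p, 40, y), (6, s, 14, p), (6, s, 14, v), (6, s, 40, y), (6, v, 14, p), (6, v, 14, v), (6, v, 40, y), (6, w, 14, p), (6, w, 14, v), (6, w, 40, y)}.
Projecting to E, F (10 duplicate(s) eliminated): {(k, 6), (p, 6), (s, 6), (v, 6), (w, 6)}
Taking the union: {(b, 23), (c, 25), (d, 30), (k, 6), (m, 17), (m, 21), (p, 6), (s, 6), (t, 33), (v, 6), (w, 3), (w, 6)}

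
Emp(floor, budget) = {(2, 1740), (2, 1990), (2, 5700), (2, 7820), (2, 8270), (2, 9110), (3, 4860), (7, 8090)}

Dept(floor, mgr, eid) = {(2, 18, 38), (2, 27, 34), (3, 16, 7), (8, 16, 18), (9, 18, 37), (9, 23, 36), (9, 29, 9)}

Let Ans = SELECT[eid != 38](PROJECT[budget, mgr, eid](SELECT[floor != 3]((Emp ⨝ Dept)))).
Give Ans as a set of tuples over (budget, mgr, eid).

{(1740, 27, 34), (1990, 27, 34), (5700, 27, 34), (7820, 27, 34), (8270, 27, 34), (9110, 27, 34)}

Natural join on floor: {(2, 1740, 18, 38), (2, 1740, 27, 34), (2, 1990, 18, 38), (2, 1990, 27, 34), (2, 5700, 18, 38), (2, 5700, 27, 34), (2, 7820, 18, 38), (2, 7820, 27, 34), (2, 8270, 18, 38), (2, 8270, 27, 34), (2, 9110, 18, 38), (2, 9110, 27, 34), (3, 4860, 16, 7)}
Apply σ_{floor != 3}; surviving tuples: {(2, 1740, 18, 38), (2, 1740, 27, 34), (2, 1990, 18, 38), (2, 1990, 27, 34), (2, 5700, 18, 38), (2, 5700, 27, 34), (2, 7820, 18, 38), (2, 7820, 27, 34), (2, 8270, 18, 38), (2, 8270, 27, 34), (2, 9110, 18, 38), (2, 9110, 27, 34)}
Keep only column(s) budget, mgr, eid: {(1740, 18, 38), (1740, 27, 34), (1990, 18, 38), (1990, 27, 34), (5700, 18, 38), (5700, 27, 34), (7820, 18, 38), (7820, 27, 34), (8270, 18, 38), (8270, 27, 34), (9110, 18, 38), (9110, 27, 34)}
Apply σ_{eid != 38}; surviving tuples: {(1740, 27, 34), (1990, 27, 34), (5700, 27, 34), (7820, 27, 34), (8270, 27, 34), (9110, 27, 34)}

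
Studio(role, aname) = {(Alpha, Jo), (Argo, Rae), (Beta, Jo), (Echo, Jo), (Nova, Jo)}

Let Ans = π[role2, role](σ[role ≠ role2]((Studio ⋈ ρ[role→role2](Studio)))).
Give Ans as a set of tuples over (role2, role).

ρ[role→role2]: schema becomes (role2, aname); tuples unchanged.
Studio ⋈ ρ[role→role2](Studio) (natural join on aname): {(Alpha, Jo, Alpha), (Alpha, Jo, Beta), (Alpha, Jo, Echo), (Alpha, Jo, Nova), (Argo, Rae, Argo), (Beta, Jo, Alpha), (Beta, Jo, Beta), (Beta, Jo, Echo), (Beta, Jo, Nova), (Echo, Jo, Alpha), (Echo, Jo, Beta), (Echo, Jo, Echo), (Echo, Jo, Nova), (Nova, Jo, Alpha), (Nova, Jo, Beta), (Nova, Jo, Echo), (Nova, Jo, Nova)}
σ[role ≠ role2]: keep tuples satisfying role ≠ role2 → {(Alpha, Jo, Beta), (Alpha, Jo, Echo), (Alpha, Jo, Nova), (Beta, Jo, Alpha), (Beta, Jo, Echo), (Beta, Jo, Nova), (Echo, Jo, Alpha), (Echo, Jo, Beta), (Echo, Jo, Nova), (Nova, Jo, Alpha), (Nova, Jo, Beta), (Nova, Jo, Echo)}
Projecting to role2, role: {(Alpha, Beta), (Alpha, Echo), (Alpha, Nova), (Beta, Alpha), (Beta, Echo), (Beta, Nova), (Echo, Alpha), (Echo, Beta), (Echo, Nova), (Nova, Alpha), (Nova, Beta), (Nova, Echo)}

{(Alpha, Beta), (Alpha, Echo), (Alpha, Nova), (Beta, Alpha), (Beta, Echo), (Beta, Nova), (Echo, Alpha), (Echo, Beta), (Echo, Nova), (Nova, Alpha), (Nova, Beta), (Nova, Echo)}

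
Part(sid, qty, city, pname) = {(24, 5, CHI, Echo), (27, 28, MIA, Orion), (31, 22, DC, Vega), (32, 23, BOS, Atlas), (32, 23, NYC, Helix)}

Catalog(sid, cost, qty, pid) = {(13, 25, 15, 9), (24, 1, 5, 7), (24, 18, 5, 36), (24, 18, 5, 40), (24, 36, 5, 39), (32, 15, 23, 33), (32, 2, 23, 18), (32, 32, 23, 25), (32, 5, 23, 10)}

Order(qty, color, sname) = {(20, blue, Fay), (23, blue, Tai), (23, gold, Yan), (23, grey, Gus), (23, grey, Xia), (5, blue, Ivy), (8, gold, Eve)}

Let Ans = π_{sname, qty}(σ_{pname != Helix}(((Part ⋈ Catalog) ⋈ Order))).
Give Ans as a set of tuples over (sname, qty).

Part ⋈ Catalog (natural join on sid, qty): {(24, 5, CHI, Echo, 1, 7), (24, 5, CHI, Echo, 18, 36), (24, 5, CHI, Echo, 18, 40), (24, 5, CHI, Echo, 36, 39), (32, 23, BOS, Atlas, 15, 33), (32, 23, BOS, Atlas, 2, 18), (32, 23, BOS, Atlas, 32, 25), (32, 23, BOS, Atlas, 5, 10), (32, 23, NYC, Helix, 15, 33), (32, 23, NYC, Helix, 2, 18), (32, 23, NYC, Helix, 32, 25), (32, 23, NYC, Helix, 5, 10)}
(Part ⋈ Catalog) ⋈ Order (natural join on qty): {(24, 5, CHI, Echo, 1, 7, blue, Ivy), (24, 5, CHI, Echo, 18, 36, blue, Ivy), (24, 5, CHI, Echo, 18, 40, blue, Ivy), (24, 5, CHI, Echo, 36, 39, blue, Ivy), (32, 23, BOS, Atlas, 15, 33, blue, Tai), (32, 23, BOS, Atlas, 15, 33, gold, Yan), (32, 23, BOS, Atlas, 15, 33, grey, Gus), (32, 23, BOS, Atlas, 15, 33, grey, Xia), (32, 23, BOS, Atlas, 2, 18, blue, Tai), (32, 23, BOS, Atlas, 2, 18, gold, Yan), (32, 23, BOS, Atlas, 2, 18, grey, Gus), (32, 23, BOS, Atlas, 2, 18, grey, Xia), (32, 23, BOS, Atlas, 32, 25, blue, Tai), (32, 23, BOS, Atlas, 32, 25, gold, Yan), (32, 23, BOS, Atlas, 32, 25, grey, Gus), (32, 23, BOS, Atlas, 32, 25, grey, Xia), (32, 23, BOS, Atlas, 5, 10, blue, Tai), (32, 23, BOS, Atlas, 5, 10, gold, Yan), (32, 23, BOS, Atlas, 5, 10, grey, Gus), (32, 23, BOS, Atlas, 5, 10, grey, Xia), (32, 23, NYC, Helix, 15, 33, blue, Tai), (32, 23, NYC, Helix, 15, 33, gold, Yan), (32, 23, NYC, Helix, 15, 33, grey, Gus), (32, 23, NYC, Helix, 15, 33, grey, Xia), (32, 23, NYC, Helix, 2, 18, blue, Tai), (32, 23, NYC, Helix, 2, 18, gold, Yan), (32, 23, NYC, Helix, 2, 18, grey, Gus), (32, 23, NYC, Helix, 2, 18, grey, Xia), (32, 23, NYC, Helix, 32, 25, blue, Tai), (32, 23, NYC, Helix, 32, 25, gold, Yan), (32, 23, NYC, Helix, 32, 25, grey, Gus), (32, 23, NYC, Helix, 32, 25, grey, Xia), (32, 23, NYC, Helix, 5, 10, blue, Tai), (32, 23, NYC, Helix, 5, 10, gold, Yan), (32, 23, NYC, Helix, 5, 10, grey, Gus), (32, 23, NYC, Helix, 5, 10, grey, Xia)}
Selection pname != Helix: {(24, 5, CHI, Echo, 1, 7, blue, Ivy), (24, 5, CHI, Echo, 18, 36, blue, Ivy), (24, 5, CHI, Echo, 18, 40, blue, Ivy), (24, 5, CHI, Echo, 36, 39, blue, Ivy), (32, 23, BOS, Atlas, 15, 33, blue, Tai), (32, 23, BOS, Atlas, 15, 33, gold, Yan), (32, 23, BOS, Atlas, 15, 33, grey, Gus), (32, 23, BOS, Atlas, 15, 33, grey, Xia), (32, 23, BOS, Atlas, 2, 18, blue, Tai), (32, 23, BOS, Atlas, 2, 18, gold, Yan), (32, 23, BOS, Atlas, 2, 18, grey, Gus), (32, 23, BOS, Atlas, 2, 18, grey, Xia), (32, 23, BOS, Atlas, 32, 25, blue, Tai), (32, 23, BOS, Atlas, 32, 25, gold, Yan), (32, 23, BOS, Atlas, 32, 25, grey, Gus), (32, 23, BOS, Atlas, 32, 25, grey, Xia), (32, 23, BOS, Atlas, 5, 10, blue, Tai), (32, 23, BOS, Atlas, 5, 10, gold, Yan), (32, 23, BOS, Atlas, 5, 10, grey, Gus), (32, 23, BOS, Atlas, 5, 10, grey, Xia)}
Projecting to sname, qty (15 duplicate(s) eliminated): {(Gus, 23), (Ivy, 5), (Tai, 23), (Xia, 23), (Yan, 23)}

{(Gus, 23), (Ivy, 5), (Tai, 23), (Xia, 23), (Yan, 23)}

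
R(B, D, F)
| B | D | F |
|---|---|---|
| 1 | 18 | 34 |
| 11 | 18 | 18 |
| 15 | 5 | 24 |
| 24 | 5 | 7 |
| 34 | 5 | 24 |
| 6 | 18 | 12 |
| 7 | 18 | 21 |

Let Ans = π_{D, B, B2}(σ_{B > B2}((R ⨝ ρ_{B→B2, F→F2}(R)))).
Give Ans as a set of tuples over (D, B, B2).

{(18, 11, 1), (18, 11, 6), (18, 11, 7), (18, 6, 1), (18, 7, 1), (18, 7, 6), (5, 24, 15), (5, 34, 15), (5, 34, 24)}

ρ[B→B2, F→F2]: schema becomes (B2, D, F2); tuples unchanged.
Joining R and ρ_{B→B2, F→F2}(R) on D yields {(1, 18, 34, 1, 34), (1, 18, 34, 11, 18), (1, 18, 34, 6, 12), (1, 18, 34, 7, 21), (11, 18, 18, 1, 34), (11, 18, 18, 11, 18), (11, 18, 18, 6, 12), (11, 18, 18, 7, 21), (15, 5, 24, 15, 24), (15, 5, 24, 24, 7), (15, 5, 24, 34, 24), (24, 5, 7, 15, 24), (24, 5, 7, 24, 7), (24, 5, 7, 34, 24), (34, 5, 24, 15, 24), (34, 5, 24, 24, 7), (34, 5, 24, 34, 24), (6, 18, 12, 1, 34), (6, 18, 12, 11, 18), (6, 18, 12, 6, 12), (6, 18, 12, 7, 21), (7, 18, 21, 1, 34), (7, 18, 21, 11, 18), (7, 18, 21, 6, 12), (7, 18, 21, 7, 21)}.
Apply σ_{B > B2}; surviving tuples: {(11, 18, 18, 1, 34), (11, 18, 18, 6, 12), (11, 18, 18, 7, 21), (24, 5, 7, 15, 24), (34, 5, 24, 15, 24), (34, 5, 24, 24, 7), (6, 18, 12, 1, 34), (7, 18, 21, 1, 34), (7, 18, 21, 6, 12)}
π[D, B, B2]: project onto (D, B, B2) → {(18, 11, 1), (18, 11, 6), (18, 11, 7), (18, 6, 1), (18, 7, 1), (18, 7, 6), (5, 24, 15), (5, 34, 15), (5, 34, 24)}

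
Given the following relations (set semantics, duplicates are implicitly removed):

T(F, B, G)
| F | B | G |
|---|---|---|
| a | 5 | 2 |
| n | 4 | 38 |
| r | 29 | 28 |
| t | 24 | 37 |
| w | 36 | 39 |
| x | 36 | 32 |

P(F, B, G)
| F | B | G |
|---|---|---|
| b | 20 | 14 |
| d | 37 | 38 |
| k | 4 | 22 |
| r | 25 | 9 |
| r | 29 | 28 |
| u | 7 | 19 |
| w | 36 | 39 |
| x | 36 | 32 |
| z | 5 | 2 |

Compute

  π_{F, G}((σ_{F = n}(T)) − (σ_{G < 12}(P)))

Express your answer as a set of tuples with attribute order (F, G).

Apply σ_{F = n}; surviving tuples: {(n, 4, 38)}
Apply σ_{G < 12}; surviving tuples: {(r, 25, 9), (z, 5, 2)}
Difference: {(n, 4, 38)} with {(r, 25, 9), (z, 5, 2)} → {(n, 4, 38)}
π_{F, G} gives {(n, 38)}.

{(n, 38)}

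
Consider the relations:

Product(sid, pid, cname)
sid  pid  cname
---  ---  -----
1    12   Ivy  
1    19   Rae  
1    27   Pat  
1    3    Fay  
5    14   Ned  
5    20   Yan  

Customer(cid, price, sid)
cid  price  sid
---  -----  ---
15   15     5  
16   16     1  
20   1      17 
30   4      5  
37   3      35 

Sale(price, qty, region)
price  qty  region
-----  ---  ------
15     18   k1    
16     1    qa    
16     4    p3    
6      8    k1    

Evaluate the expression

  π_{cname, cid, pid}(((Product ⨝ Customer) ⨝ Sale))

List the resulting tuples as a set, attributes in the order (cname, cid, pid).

{(Fay, 16, 3), (Ivy, 16, 12), (Ned, 15, 14), (Pat, 16, 27), (Rae, 16, 19), (Yan, 15, 20)}

Natural join on sid: {(1, 12, Ivy, 16, 16), (1, 19, Rae, 16, 16), (1, 27, Pat, 16, 16), (1, 3, Fay, 16, 16), (5, 14, Ned, 15, 15), (5, 14, Ned, 30, 4), (5, 20, Yan, 15, 15), (5, 20, Yan, 30, 4)}
Natural join on price: {(1, 12, Ivy, 16, 16, 1, qa), (1, 12, Ivy, 16, 16, 4, p3), (1, 19, Rae, 16, 16, 1, qa), (1, 19, Rae, 16, 16, 4, p3), (1, 27, Pat, 16, 16, 1, qa), (1, 27, Pat, 16, 16, 4, p3), (1, 3, Fay, 16, 16, 1, qa), (1, 3, Fay, 16, 16, 4, p3), (5, 14, Ned, 15, 15, 18, k1), (5, 20, Yan, 15, 15, 18, k1)}
π[cname, cid, pid]: project onto (cname, cid, pid) (4 duplicate(s) eliminated) → {(Fay, 16, 3), (Ivy, 16, 12), (Ned, 15, 14), (Pat, 16, 27), (Rae, 16, 19), (Yan, 15, 20)}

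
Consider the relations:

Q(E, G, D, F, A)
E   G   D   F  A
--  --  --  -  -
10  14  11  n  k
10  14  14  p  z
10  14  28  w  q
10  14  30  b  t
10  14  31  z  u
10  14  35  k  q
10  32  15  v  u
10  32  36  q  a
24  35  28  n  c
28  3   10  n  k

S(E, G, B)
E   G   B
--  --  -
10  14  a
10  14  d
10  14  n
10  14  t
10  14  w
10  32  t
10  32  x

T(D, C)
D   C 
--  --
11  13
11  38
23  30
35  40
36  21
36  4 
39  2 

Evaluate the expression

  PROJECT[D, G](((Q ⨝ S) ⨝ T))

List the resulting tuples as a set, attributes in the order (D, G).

{(11, 14), (35, 14), (36, 32)}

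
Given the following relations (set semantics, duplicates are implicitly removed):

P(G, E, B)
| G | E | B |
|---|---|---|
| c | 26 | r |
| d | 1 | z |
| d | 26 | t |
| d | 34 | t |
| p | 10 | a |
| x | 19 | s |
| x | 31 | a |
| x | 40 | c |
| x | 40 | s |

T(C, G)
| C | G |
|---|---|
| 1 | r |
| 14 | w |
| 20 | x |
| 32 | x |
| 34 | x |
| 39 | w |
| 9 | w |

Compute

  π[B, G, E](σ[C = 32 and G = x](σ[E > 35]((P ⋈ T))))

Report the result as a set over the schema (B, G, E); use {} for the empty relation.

{(c, x, 40), (s, x, 40)}

Joining P and T on G yields {(x, 19, s, 20), (x, 19, s, 32), (x, 19, s, 34), (x, 31, a, 20), (x, 31, a, 32), (x, 31, a, 34), (x, 40, c, 20), (x, 40, c, 32), (x, 40, c, 34), (x, 40, s, 20), (x, 40, s, 32), (x, 40, s, 34)}.
σ[E > 35]: keep tuples satisfying E > 35 → {(x, 40, c, 20), (x, 40, c, 32), (x, 40, c, 34), (x, 40, s, 20), (x, 40, s, 32), (x, 40, s, 34)}
σ[C = 32 and G = x]: keep tuples satisfying C = 32 and G = x → {(x, 40, c, 32), (x, 40, s, 32)}
Projecting to B, G, E: {(c, x, 40), (s, x, 40)}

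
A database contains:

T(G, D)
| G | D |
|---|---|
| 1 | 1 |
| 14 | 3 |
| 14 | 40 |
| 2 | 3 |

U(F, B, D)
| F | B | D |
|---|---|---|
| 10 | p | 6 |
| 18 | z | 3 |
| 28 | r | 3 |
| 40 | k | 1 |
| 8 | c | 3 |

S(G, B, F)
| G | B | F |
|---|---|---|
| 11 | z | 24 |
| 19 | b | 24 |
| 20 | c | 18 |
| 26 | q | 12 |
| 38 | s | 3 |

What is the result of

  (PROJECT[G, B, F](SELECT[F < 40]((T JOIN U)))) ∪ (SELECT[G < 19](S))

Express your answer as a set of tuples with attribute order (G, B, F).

T ⋈ U (natural join on D): {(1, 1, 40, k), (14, 3, 18, z), (14, 3, 28, r), (14, 3, 8, c), (2, 3, 18, z), (2, 3, 28, r), (2, 3, 8, c)}
Filtering on F < 40 leaves {(14, 3, 18, z), (14, 3, 28, r), (14, 3, 8, c), (2, 3, 18, z), (2, 3, 28, r), (2, 3, 8, c)}.
π[G, B, F]: project onto (G, B, F) → {(14, c, 8), (14, r, 28), (14, z, 18), (2, c, 8), (2, r, 28), (2, z, 18)}
Filtering on G < 19 leaves {(11, z, 24)}.
Taking the union: {(11, z, 24), (14, c, 8), (14, r, 28), (14, z, 18), (2, c, 8), (2, r, 28), (2, z, 18)}

{(11, z, 24), (14, c, 8), (14, r, 28), (14, z, 18), (2, c, 8), (2, r, 28), (2, z, 18)}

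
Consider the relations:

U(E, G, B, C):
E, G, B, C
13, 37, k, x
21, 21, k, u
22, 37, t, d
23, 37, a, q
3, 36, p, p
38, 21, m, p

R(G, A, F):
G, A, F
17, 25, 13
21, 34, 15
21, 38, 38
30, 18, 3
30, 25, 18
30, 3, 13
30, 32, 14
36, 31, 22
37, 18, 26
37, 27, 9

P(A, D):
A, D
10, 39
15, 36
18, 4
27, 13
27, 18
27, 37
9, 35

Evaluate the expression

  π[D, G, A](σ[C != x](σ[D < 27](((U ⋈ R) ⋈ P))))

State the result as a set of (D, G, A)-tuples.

{(13, 37, 27), (18, 37, 27), (4, 37, 18)}

U ⋈ R (natural join on G): {(13, 37, k, x, 18, 26), (13, 37, k, x, 27, 9), (21, 21, k, u, 34, 15), (21, 21, k, u, 38, 38), (22, 37, t, d, 18, 26), (22, 37, t, d, 27, 9), (23, 37, a, q, 18, 26), (23, 37, a, q, 27, 9), (3, 36, p, p, 31, 22), (38, 21, m, p, 34, 15), (38, 21, m, p, 38, 38)}
(U ⋈ R) ⋈ P (natural join on A): {(13, 37, k, x, 18, 26, 4), (13, 37, k, x, 27, 9, 13), (13, 37, k, x, 27, 9, 18), (13, 37, k, x, 27, 9, 37), (22, 37, t, d, 18, 26, 4), (22, 37, t, d, 27, 9, 13), (22, 37, t, d, 27, 9, 18), (22, 37, t, d, 27, 9, 37), (23, 37, a, q, 18, 26, 4), (23, 37, a, q, 27, 9, 13), (23, 37, a, q, 27, 9, 18), (23, 37, a, q, 27, 9, 37)}
Apply σ_{D < 27}; surviving tuples: {(13, 37, k, x, 18, 26, 4), (13, 37, k, x, 27, 9, 13), (13, 37, k, x, 27, 9, 18), (22, 37, t, d, 18, 26, 4), (22, 37, t, d, 27, 9, 13), (22, 37, t, d, 27, 9, 18), (23, 37, a, q, 18, 26, 4), (23, 37, a, q, 27, 9, 13), (23, 37, a, q, 27, 9, 18)}
Apply σ_{C != x}; surviving tuples: {(22, 37, t, d, 18, 26, 4), (22, 37, t, d, 27, 9, 13), (22, 37, t, d, 27, 9, 18), (23, 37, a, q, 18, 26, 4), (23, 37, a, q, 27, 9, 13), (23, 37, a, q, 27, 9, 18)}
Keep only column(s) D, G, A (3 duplicate(s) eliminated): {(13, 37, 27), (18, 37, 27), (4, 37, 18)}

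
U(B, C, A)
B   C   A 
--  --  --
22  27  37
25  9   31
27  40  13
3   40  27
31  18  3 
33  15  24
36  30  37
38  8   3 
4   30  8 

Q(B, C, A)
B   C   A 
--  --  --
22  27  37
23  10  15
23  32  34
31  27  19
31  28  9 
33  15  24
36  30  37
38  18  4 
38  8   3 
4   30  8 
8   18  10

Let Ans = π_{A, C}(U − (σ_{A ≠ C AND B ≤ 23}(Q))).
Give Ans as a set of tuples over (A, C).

Filtering on A ≠ C AND B ≤ 23 leaves {(22, 27, 37), (23, 10, 15), (23, 32, 34), (4, 30, 8), (8, 18, 10)}.
Set difference of the two operands is {(25, 9, 31), (27, 40, 13), (3, 40, 27), (31, 18, 3), (33, 15, 24), (36, 30, 37), (38, 8, 3)}.
π[A, C]: project onto (A, C) → {(13, 40), (24, 15), (27, 40), (3, 18), (3, 8), (31, 9), (37, 30)}

{(13, 40), (24, 15), (27, 40), (3, 18), (3, 8), (31, 9), (37, 30)}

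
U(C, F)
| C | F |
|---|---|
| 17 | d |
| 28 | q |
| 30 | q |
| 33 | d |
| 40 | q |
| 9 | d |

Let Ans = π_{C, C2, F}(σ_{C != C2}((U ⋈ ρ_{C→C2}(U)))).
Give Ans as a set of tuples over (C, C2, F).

ρ[C→C2]: schema becomes (C2, F); tuples unchanged.
U ⋈ ρ_{C→C2}(U) (natural join on F): {(17, d, 17), (17, d, 33), (17, d, 9), (28, q, 28), (28, q, 30), (28, q, 40), (30, q, 28), (30, q, 30), (30, q, 40), (33, d, 17), (33, d, 33), (33, d, 9), (40, q, 28), (40, q, 30), (40, q, 40), (9, d, 17), (9, d, 33), (9, d, 9)}
Selection C != C2: {(17, d, 33), (17, d, 9), (28, q, 30), (28, q, 40), (30, q, 28), (30, q, 40), (33, d, 17), (33, d, 9), (40, q, 28), (40, q, 30), (9, d, 17), (9, d, 33)}
Keep only column(s) C, C2, F: {(17, 33, d), (17, 9, d), (28, 30, q), (28, 40, q), (30, 28, q), (30, 40, q), (33, 17, d), (33, 9, d), (40, 28, q), (40, 30, q), (9, 17, d), (9, 33, d)}

{(17, 33, d), (17, 9, d), (28, 30, q), (28, 40, q), (30, 28, q), (30, 40, q), (33, 17, d), (33, 9, d), (40, 28, q), (40, 30, q), (9, 17, d), (9, 33, d)}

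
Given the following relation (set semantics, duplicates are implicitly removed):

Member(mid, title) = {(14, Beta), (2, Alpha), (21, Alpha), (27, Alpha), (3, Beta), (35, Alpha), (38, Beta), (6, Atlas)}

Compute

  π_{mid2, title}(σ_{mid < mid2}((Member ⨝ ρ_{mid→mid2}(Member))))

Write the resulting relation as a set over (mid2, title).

{(14, Beta), (21, Alpha), (27, Alpha), (35, Alpha), (38, Beta)}

ρ[mid→mid2]: schema becomes (mid2, title); tuples unchanged.
Joining Member and ρ_{mid→mid2}(Member) on title yields {(14, Beta, 14), (14, Beta, 3), (14, Beta, 38), (2, Alpha, 2), (2, Alpha, 21), (2, Alpha, 27), (2, Alpha, 35), (21, Alpha, 2), (21, Alpha, 21), (21, Alpha, 27), (21, Alpha, 35), (27, Alpha, 2), (27, Alpha, 21), (27, Alpha, 27), (27, Alpha, 35), (3, Beta, 14), (3, Beta, 3), (3, Beta, 38), (35, Alpha, 2), (35, Alpha, 21), (35, Alpha, 27), (35, Alpha, 35), (38, Beta, 14), (38, Beta, 3), (38, Beta, 38), (6, Atlas, 6)}.
Selection mid < mid2: {(14, Beta, 38), (2, Alpha, 21), (2, Alpha, 27), (2, Alpha, 35), (21, Alpha, 27), (21, Alpha, 35), (27, Alpha, 35), (3, Beta, 14), (3, Beta, 38)}
π_{mid2, title} gives {(14, Beta), (21, Alpha), (27, Alpha), (35, Alpha), (38, Beta)} (4 duplicate(s) eliminated).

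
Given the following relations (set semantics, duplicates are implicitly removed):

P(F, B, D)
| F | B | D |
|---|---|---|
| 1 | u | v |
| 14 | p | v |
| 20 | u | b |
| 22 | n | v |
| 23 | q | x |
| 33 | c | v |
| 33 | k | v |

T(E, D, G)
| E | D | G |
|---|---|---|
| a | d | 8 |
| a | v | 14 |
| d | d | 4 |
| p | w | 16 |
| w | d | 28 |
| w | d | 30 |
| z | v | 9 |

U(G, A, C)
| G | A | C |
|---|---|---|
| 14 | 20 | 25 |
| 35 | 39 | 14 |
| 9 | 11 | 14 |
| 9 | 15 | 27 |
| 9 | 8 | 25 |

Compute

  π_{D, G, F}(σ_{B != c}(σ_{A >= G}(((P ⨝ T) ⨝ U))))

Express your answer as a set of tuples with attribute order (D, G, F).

{(v, 14, 1), (v, 14, 14), (v, 14, 22), (v, 14, 33), (v, 9, 1), (v, 9, 14), (v, 9, 22), (v, 9, 33)}

Natural join on D: {(1, u, v, a, 14), (1, u, v, z, 9), (14, p, v, a, 14), (14, p, v, z, 9), (22, n, v, a, 14), (22, n, v, z, 9), (33, c, v, a, 14), (33, c, v, z, 9), (33, k, v, a, 14), (33, k, v, z, 9)}
Natural join on G: {(1, u, v, a, 14, 20, 25), (1, u, v, z, 9, 11, 14), (1, u, v, z, 9, 15, 27), (1, u, v, z, 9, 8, 25), (14, p, v, a, 14, 20, 25), (14, p, v, z, 9, 11, 14), (14, p, v, z, 9, 15, 27), (14, p, v, z, 9, 8, 25), (22, n, v, a, 14, 20, 25), (22, n, v, z, 9, 11, 14), (22, n, v, z, 9, 15, 27), (22, n, v, z, 9, 8, 25), (33, c, v, a, 14, 20, 25), (33, c, v, z, 9, 11, 14), (33, c, v, z, 9, 15, 27), (33, c, v, z, 9, 8, 25), (33, k, v, a, 14, 20, 25), (33, k, v, z, 9, 11, 14), (33, k, v, z, 9, 15, 27), (33, k, v, z, 9, 8, 25)}
Apply σ_{A >= G}; surviving tuples: {(1, u, v, a, 14, 20, 25), (1, u, v, z, 9, 11, 14), (1, u, v, z, 9, 15, 27), (14, p, v, a, 14, 20, 25), (14, p, v, z, 9, 11, 14), (14, p, v, z, 9, 15, 27), (22, n, v, a, 14, 20, 25), (22, n, v, z, 9, 11, 14), (22, n, v, z, 9, 15, 27), (33, c, v, a, 14, 20, 25), (33, c, v, z, 9, 11, 14), (33, c, v, z, 9, 15, 27), (33, k, v, a, 14, 20, 25), (33, k, v, z, 9, 11, 14), (33, k, v, z, 9, 15, 27)}
Apply σ_{B != c}; surviving tuples: {(1, u, v, a, 14, 20, 25), (1, u, v, z, 9, 11, 14), (1, u, v, z, 9, 15, 27), (14, p, v, a, 14, 20, 25), (14, p, v, z, 9, 11, 14), (14, p, v, z, 9, 15, 27), (22, n, v, a, 14, 20, 25), (22, n, v, z, 9, 11, 14), (22, n, v, z, 9, 15, 27), (33, k, v, a, 14, 20, 25), (33, k, v, z, 9, 11, 14), (33, k, v, z, 9, 15, 27)}
π_{D, G, F} gives {(v, 14, 1), (v, 14, 14), (v, 14, 22), (v, 14, 33), (v, 9, 1), (v, 9, 14), (v, 9, 22), (v, 9, 33)} (4 duplicate(s) eliminated).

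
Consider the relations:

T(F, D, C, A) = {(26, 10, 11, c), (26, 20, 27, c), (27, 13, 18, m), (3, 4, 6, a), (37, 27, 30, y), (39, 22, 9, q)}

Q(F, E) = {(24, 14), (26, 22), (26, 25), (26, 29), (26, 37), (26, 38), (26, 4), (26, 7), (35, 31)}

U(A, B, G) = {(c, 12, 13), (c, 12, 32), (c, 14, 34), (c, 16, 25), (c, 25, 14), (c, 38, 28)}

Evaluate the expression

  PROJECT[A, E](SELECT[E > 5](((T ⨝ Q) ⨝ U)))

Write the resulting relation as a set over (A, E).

{(c, 22), (c, 25), (c, 29), (c, 37), (c, 38), (c, 7)}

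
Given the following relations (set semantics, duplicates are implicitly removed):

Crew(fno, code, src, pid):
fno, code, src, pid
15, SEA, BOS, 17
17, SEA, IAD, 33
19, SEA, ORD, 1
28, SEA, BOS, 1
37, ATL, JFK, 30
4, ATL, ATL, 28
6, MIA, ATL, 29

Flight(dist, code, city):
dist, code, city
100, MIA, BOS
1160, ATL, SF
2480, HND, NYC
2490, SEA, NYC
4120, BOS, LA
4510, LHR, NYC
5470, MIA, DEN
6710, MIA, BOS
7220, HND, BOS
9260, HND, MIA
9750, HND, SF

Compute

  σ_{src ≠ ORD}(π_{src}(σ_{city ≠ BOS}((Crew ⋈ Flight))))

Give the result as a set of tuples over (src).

Joining Crew and Flight on code yields {(15, SEA, BOS, 17, 2490, NYC), (17, SEA, IAD, 33, 2490, NYC), (19, SEA, ORD, 1, 2490, NYC), (28, SEA, BOS, 1, 2490, NYC), (37, ATL, JFK, 30, 1160, SF), (4, ATL, ATL, 28, 1160, SF), (6, MIA, ATL, 29, 100, BOS), (6, MIA, ATL, 29, 5470, DEN), (6, MIA, ATL, 29, 6710, BOS)}.
Apply σ_{city ≠ BOS}; surviving tuples: {(15, SEA, BOS, 17, 2490, NYC), (17, SEA, IAD, 33, 2490, NYC), (19, SEA, ORD, 1, 2490, NYC), (28, SEA, BOS, 1, 2490, NYC), (37, ATL, JFK, 30, 1160, SF), (4, ATL, ATL, 28, 1160, SF), (6, MIA, ATL, 29, 5470, DEN)}
Projecting to src (2 duplicate(s) eliminated): {ATL, BOS, IAD, JFK, ORD}
Apply σ_{src ≠ ORD}; surviving tuples: {ATL, BOS, IAD, JFK}

{ATL, BOS, IAD, JFK}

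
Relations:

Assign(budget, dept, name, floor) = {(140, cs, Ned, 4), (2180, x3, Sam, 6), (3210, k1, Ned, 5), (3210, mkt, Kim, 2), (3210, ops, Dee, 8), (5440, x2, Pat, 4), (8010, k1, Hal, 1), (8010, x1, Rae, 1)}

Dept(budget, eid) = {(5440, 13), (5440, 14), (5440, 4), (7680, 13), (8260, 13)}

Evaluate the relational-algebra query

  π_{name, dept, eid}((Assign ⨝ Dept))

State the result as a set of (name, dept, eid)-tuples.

Natural join on budget: {(5440, x2, Pat, 4, 13), (5440, x2, Pat, 4, 14), (5440, x2, Pat, 4, 4)}
π[name, dept, eid]: project onto (name, dept, eid) → {(Pat, x2, 13), (Pat, x2, 14), (Pat, x2, 4)}

{(Pat, x2, 13), (Pat, x2, 14), (Pat, x2, 4)}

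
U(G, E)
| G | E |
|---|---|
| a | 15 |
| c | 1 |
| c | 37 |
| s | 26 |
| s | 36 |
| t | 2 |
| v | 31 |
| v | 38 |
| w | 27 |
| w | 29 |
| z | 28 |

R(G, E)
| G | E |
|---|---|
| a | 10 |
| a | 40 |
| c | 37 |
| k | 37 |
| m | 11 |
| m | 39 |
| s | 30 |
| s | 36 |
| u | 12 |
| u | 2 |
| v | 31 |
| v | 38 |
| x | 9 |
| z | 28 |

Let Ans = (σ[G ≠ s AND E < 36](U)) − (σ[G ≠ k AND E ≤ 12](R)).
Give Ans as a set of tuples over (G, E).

{(a, 15), (c, 1), (t, 2), (v, 31), (w, 27), (w, 29), (z, 28)}

Filtering on G ≠ s AND E < 36 leaves {(a, 15), (c, 1), (t, 2), (v, 31), (w, 27), (w, 29), (z, 28)}.
Filtering on G ≠ k AND E ≤ 12 leaves {(a, 10), (m, 11), (u, 12), (u, 2), (x, 9)}.
Set difference of the two operands is {(a, 15), (c, 1), (t, 2), (v, 31), (w, 27), (w, 29), (z, 28)}.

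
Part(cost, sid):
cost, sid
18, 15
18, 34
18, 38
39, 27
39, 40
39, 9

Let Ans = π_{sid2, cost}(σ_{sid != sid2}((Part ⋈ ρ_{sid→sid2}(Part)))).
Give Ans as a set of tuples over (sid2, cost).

ρ[sid→sid2]: schema becomes (cost, sid2); tuples unchanged.
Part ⋈ ρ_{sid→sid2}(Part) (natural join on cost): {(18, 15, 15), (18, 15, 34), (18, 15, 38), (18, 34, 15), (18, 34, 34), (18, 34, 38), (18, 38, 15), (18, 38, 34), (18, 38, 38), (39, 27, 27), (39, 27, 40), (39, 27, 9), (39, 40, 27), (39, 40, 40), (39, 40, 9), (39, 9, 27), (39, 9, 40), (39, 9, 9)}
Apply σ_{sid != sid2}; surviving tuples: {(18, 15, 34), (18, 15, 38), (18, 34, 15), (18, 34, 38), (18, 38, 15), (18, 38, 34), (39, 27, 40), (39, 27, 9), (39, 40, 27), (39, 40, 9), (39, 9, 27), (39, 9, 40)}
π[sid2, cost]: project onto (sid2, cost) (6 duplicate(s) eliminated) → {(15, 18), (27, 39), (34, 18), (38, 18), (40, 39), (9, 39)}

{(15, 18), (27, 39), (34, 18), (38, 18), (40, 39), (9, 39)}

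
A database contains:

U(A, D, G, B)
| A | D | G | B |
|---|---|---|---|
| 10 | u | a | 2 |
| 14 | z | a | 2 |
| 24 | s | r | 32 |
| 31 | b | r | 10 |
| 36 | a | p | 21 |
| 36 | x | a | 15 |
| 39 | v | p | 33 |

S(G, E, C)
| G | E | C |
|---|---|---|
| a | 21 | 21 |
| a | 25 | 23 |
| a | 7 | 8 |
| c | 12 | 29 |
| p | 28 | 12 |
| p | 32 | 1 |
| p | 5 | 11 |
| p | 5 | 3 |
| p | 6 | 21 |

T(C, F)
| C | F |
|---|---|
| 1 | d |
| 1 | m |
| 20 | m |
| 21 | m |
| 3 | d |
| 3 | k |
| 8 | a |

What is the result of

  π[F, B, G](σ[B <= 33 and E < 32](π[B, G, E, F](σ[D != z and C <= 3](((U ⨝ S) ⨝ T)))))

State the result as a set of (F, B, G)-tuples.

{(d, 21, p), (d, 33, p), (k, 21, p), (k, 33, p)}

Natural join on G: {(10, u, a, 2, 21, 21), (10, u, a, 2, 25, 23), (10, u, a, 2, 7, 8), (14, z, a, 2, 21, 21), (14, z, a, 2, 25, 23), (14, z, a, 2, 7, 8), (36, a, p, 21, 28, 12), (36, a, p, 21, 32, 1), (36, a, p, 21, 5, 11), (36, a, p, 21, 5, 3), (36, a, p, 21, 6, 21), (36, x, a, 15, 21, 21), (36, x, a, 15, 25, 23), (36, x, a, 15, 7, 8), (39, v, p, 33, 28, 12), (39, v, p, 33, 32, 1), (39, v, p, 33, 5, 11), (39, v, p, 33, 5, 3), (39, v, p, 33, 6, 21)}
Natural join on C: {(10, u, a, 2, 21, 21, m), (10, u, a, 2, 7, 8, a), (14, z, a, 2, 21, 21, m), (14, z, a, 2, 7, 8, a), (36, a, p, 21, 32, 1, d), (36, a, p, 21, 32, 1, m), (36, a, p, 21, 5, 3, d), (36, a, p, 21, 5, 3, k), (36, a, p, 21, 6, 21, m), (36, x, a, 15, 21, 21, m), (36, x, a, 15, 7, 8, a), (39, v, p, 33, 32, 1, d), (39, v, p, 33, 32, 1, m), (39, v, p, 33, 5, 3, d), (39, v, p, 33, 5, 3, k), (39, v, p, 33, 6, 21, m)}
Selection D != z and C <= 3: {(36, a, p, 21, 32, 1, d), (36, a, p, 21, 32, 1, m), (36, a, p, 21, 5, 3, d), (36, a, p, 21, 5, 3, k), (39, v, p, 33, 32, 1, d), (39, v, p, 33, 32, 1, m), (39, v, p, 33, 5, 3, d), (39, v, p, 33, 5, 3, k)}
Keep only column(s) B, G, E, F: {(21, p, 32, d), (21, p, 32, m), (21, p, 5, d), (21, p, 5, k), (33, p, 32, d), (33, p, 32, m), (33, p, 5, d), (33, p, 5, k)}
Selection B <= 33 and E < 32: {(21, p, 5, d), (21, p, 5, k), (33, p, 5, d), (33, p, 5, k)}
Keep only column(s) F, B, G: {(d, 21, p), (d, 33, p), (k, 21, p), (k, 33, p)}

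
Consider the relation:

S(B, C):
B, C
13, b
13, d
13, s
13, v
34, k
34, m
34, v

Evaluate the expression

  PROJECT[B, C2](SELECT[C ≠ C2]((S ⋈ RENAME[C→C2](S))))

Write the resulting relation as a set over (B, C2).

{(13, b), (13, d), (13, s), (13, v), (34, k), (34, m), (34, v)}

ρ[C→C2]: schema becomes (B, C2); tuples unchanged.
Joining S and RENAME[C→C2](S) on B yields {(13, b, b), (13, b, d), (13, b, s), (13, b, v), (13, d, b), (13, d, d), (13, d, s), (13, d, v), (13, s, b), (13, s, d), (13, s, s), (13, s, v), (13, v, b), (13, v, d), (13, v, s), (13, v, v), (34, k, k), (34, k, m), (34, k, v), (34, m, k), (34, m, m), (34, m, v), (34, v, k), (34, v, m), (34, v, v)}.
Selection C ≠ C2: {(13, b, d), (13, b, s), (13, b, v), (13, d, b), (13, d, s), (13, d, v), (13, s, b), (13, s, d), (13, s, v), (13, v, b), (13, v, d), (13, v, s), (34, k, m), (34, k, v), (34, m, k), (34, m, v), (34, v, k), (34, v, m)}
Keep only column(s) B, C2 (11 duplicate(s) eliminated): {(13, b), (13, d), (13, s), (13, v), (34, k), (34, m), (34, v)}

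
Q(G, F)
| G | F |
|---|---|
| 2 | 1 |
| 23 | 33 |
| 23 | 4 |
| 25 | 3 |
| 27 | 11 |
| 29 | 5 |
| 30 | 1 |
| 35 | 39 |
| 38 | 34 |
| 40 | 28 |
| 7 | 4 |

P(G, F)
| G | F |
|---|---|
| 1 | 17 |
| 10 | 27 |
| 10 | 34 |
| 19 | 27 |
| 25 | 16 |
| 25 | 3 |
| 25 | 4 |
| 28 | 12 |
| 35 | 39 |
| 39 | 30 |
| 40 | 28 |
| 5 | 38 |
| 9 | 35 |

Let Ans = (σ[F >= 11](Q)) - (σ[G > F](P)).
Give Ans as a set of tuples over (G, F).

{(23, 33), (27, 11), (35, 39), (38, 34)}

σ[F >= 11]: keep tuples satisfying F >= 11 → {(23, 33), (27, 11), (35, 39), (38, 34), (40, 28)}
σ[G > F]: keep tuples satisfying G > F → {(25, 16), (25, 3), (25, 4), (28, 12), (39, 30), (40, 28)}
Difference: {(23, 33), (27, 11), (35, 39), (38, 34), (40, 28)} with {(25, 16), (25, 3), (25, 4), (28, 12), (39, 30), (40, 28)} → {(23, 33), (27, 11), (35, 39), (38, 34)}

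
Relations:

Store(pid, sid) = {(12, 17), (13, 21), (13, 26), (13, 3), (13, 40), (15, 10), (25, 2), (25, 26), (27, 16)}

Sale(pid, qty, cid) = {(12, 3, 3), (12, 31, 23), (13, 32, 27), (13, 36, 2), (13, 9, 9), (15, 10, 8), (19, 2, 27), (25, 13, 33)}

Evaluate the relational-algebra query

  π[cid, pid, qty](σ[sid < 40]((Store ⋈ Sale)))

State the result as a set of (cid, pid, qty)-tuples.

{(2, 13, 36), (23, 12, 31), (27, 13, 32), (3, 12, 3), (33, 25, 13), (8, 15, 10), (9, 13, 9)}

Natural join on pid: {(12, 17, 3, 3), (12, 17, 31, 23), (13, 21, 32, 27), (13, 21, 36, 2), (13, 21, 9, 9), (13, 26, 32, 27), (13, 26, 36, 2), (13, 26, 9, 9), (13, 3, 32, 27), (13, 3, 36, 2), (13, 3, 9, 9), (13, 40, 32, 27), (13, 40, 36, 2), (13, 40, 9, 9), (15, 10, 10, 8), (25, 2, 13, 33), (25, 26, 13, 33)}
Apply σ_{sid < 40}; surviving tuples: {(12, 17, 3, 3), (12, 17, 31, 23), (13, 21, 32, 27), (13, 21, 36, 2), (13, 21, 9, 9), (13, 26, 32, 27), (13, 26, 36, 2), (13, 26, 9, 9), (13, 3, 32, 27), (13, 3, 36, 2), (13, 3, 9, 9), (15, 10, 10, 8), (25, 2, 13, 33), (25, 26, 13, 33)}
π_{cid, pid, qty} gives {(2, 13, 36), (23, 12, 31), (27, 13, 32), (3, 12, 3), (33, 25, 13), (8, 15, 10), (9, 13, 9)} (7 duplicate(s) eliminated).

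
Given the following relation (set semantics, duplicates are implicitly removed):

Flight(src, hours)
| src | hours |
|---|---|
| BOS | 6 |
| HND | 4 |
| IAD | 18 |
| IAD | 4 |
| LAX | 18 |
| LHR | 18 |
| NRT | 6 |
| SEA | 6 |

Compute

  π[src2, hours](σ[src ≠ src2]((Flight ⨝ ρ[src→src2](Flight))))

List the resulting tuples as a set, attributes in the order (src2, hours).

{(BOS, 6), (HND, 4), (IAD, 18), (IAD, 4), (LAX, 18), (LHR, 18), (NRT, 6), (SEA, 6)}

ρ[src→src2]: schema becomes (src2, hours); tuples unchanged.
Natural join on hours: {(BOS, 6, BOS), (BOS, 6, NRT), (BOS, 6, SEA), (HND, 4, HND), (HND, 4, IAD), (IAD, 18, IAD), (IAD, 18, LAX), (IAD, 18, LHR), (IAD, 4, HND), (IAD, 4, IAD), (LAX, 18, IAD), (LAX, 18, LAX), (LAX, 18, LHR), (LHR, 18, IAD), (LHR, 18, LAX), (LHR, 18, LHR), (NRT, 6, BOS), (NRT, 6, NRT), (NRT, 6, SEA), (SEA, 6, BOS), (SEA, 6, NRT), (SEA, 6, SEA)}
Selection src ≠ src2: {(BOS, 6, NRT), (BOS, 6, SEA), (HND, 4, IAD), (IAD, 18, LAX), (IAD, 18, LHR), (IAD, 4, HND), (LAX, 18, IAD), (LAX, 18, LHR), (LHR, 18, IAD), (LHR, 18, LAX), (NRT, 6, BOS), (NRT, 6, SEA), (SEA, 6, BOS), (SEA, 6, NRT)}
π_{src2, hours} gives {(BOS, 6), (HND, 4), (IAD, 18), (IAD, 4), (LAX, 18), (LHR, 18), (NRT, 6), (SEA, 6)} (6 duplicate(s) eliminated).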